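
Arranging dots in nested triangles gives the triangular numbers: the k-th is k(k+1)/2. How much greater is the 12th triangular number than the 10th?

12·13/2 = 78 and 10·11/2 = 55.
Difference: 78 − 55 = 23.

23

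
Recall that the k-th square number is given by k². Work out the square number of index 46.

The 46th square number is n² with n = 46.
46² = 2116.

2116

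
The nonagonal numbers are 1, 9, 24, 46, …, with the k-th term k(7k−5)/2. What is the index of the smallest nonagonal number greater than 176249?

Solve n(7n−5)/2 > 176249 for integer n.
The largest n with value ≤ 176249 is 224 (since 175056 ≤ 176249 < 176625), so the first above is n = 225, value 176625.

225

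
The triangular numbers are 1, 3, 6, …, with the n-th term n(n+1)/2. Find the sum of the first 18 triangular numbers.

1140

Σ i(i+1)/2 = (Σi² + Σi) / 2 over i = 1..18.
Σi = 171 and Σi² = 2109.
(1·2109 + 1·171) / 2 = 2280/2 = 1140.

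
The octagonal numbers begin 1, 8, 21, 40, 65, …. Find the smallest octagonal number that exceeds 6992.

7105

Solve n(3n−2) > 6992 for integer n.
The largest n with value ≤ 6992 is 48 (since 6816 ≤ 6992 < 7105), so the first above is n = 49, value 7105.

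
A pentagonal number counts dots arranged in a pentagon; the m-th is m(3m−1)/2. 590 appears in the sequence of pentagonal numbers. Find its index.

Set n(3n−1)/2 = 590, giving 3n² − n − 1180 = 0.
The discriminant is 1 + 24·590 = 14161, and √14161 = 119.
So n = (1 + 119) / 6 = 120/6 = 20.
Check: 20·(3·20 − 1)/2 = 590. ✓

20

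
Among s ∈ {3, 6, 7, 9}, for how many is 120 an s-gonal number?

s = 3: P(3, 15) = 120. ✓
s = 6: P(6, 8) = 120. ✓
s = 7: P(7, 7) = 112 and P(7, 8) = 148; 120 is not s-gonal.
s = 9: P(9, 6) = 111 and P(9, 7) = 154; 120 is not s-gonal.
Hits: s ∈ {3, 6} → 2.

2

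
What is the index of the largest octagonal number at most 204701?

261

Solve n(3n−2) ≤ 204701 for integer n.
n = 261 gives 203841 ≤ 204701, while n = 262 gives 205408 > 204701; so the answer is index 261.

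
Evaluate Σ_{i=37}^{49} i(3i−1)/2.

36049

Σ i(3i−1)/2 = (3Σi² − Σi) / 2 over i = 37..49.
Σi = 1225 − 666 = 559 and Σi² = 40425 − 16206 = 24219.
(3·24219 − 1·559) / 2 = 72098/2 = 36049.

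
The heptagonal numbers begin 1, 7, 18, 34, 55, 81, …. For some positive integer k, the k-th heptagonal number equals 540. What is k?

Set n(5n−3)/2 = 540, giving 5n² − 3n − 1080 = 0.
The discriminant is 9 + 40·540 = 21609, and √21609 = 147.
So n = (3 + 147) / 10 = 150/10 = 15.
Check: 15·(5·15 − 3)/2 = 540. ✓

15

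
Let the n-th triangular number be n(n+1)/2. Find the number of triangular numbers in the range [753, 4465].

56

The n-th triangular number is n(n+1)/2.
Smallest index with value ≥ 753: n = 39 (giving 780).
Largest index with value ≤ 4465: n = 94 (giving 4465).
Indices 39 through 94: 56 terms.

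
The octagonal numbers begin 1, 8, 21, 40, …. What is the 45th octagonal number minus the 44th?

265

Consecutive octagonal numbers differ by 6n − 5: here 6·45 − 5 = 265.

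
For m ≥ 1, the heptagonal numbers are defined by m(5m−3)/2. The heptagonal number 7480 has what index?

55

Set n(5n−3)/2 = 7480, giving 5n² − 3n − 14960 = 0.
The discriminant is 9 + 40·7480 = 299209, and √299209 = 547.
So n = (3 + 547) / 10 = 550/10 = 55.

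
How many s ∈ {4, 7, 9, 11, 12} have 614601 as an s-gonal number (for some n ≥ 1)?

s = 4: P(4, 783) = 613089 and P(4, 784) = 614656; 614601 is not s-gonal.
s = 7: P(7, 496) = 614296 and P(7, 497) = 616777; 614601 is not s-gonal.
s = 9: P(9, 419) = 613416 and P(9, 420) = 616350; 614601 is not s-gonal.
s = 11: P(11, 369) = 611433 and P(11, 370) = 614755; 614601 is not s-gonal.
s = 12: P(12, 351) = 614601. ✓
Hits: s ∈ {12} → 1.

1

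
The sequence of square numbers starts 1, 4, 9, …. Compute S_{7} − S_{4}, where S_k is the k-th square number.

7² = 49 and 4² = 16.
Difference: 49 − 16 = 33.

33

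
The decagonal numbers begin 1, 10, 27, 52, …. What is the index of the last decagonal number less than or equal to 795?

14

Solve n(4n−3) ≤ 795 for integer n.
n = 14 gives 742 ≤ 795, while n = 15 gives 855 > 795; so the answer is index 14.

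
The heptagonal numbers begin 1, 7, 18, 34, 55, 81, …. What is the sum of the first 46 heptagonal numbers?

Σ i(5i−3)/2 = (5Σi² − 3Σi) / 2 over i = 1..46.
Σi = 1081 and Σi² = 33511.
(5·33511 − 3·1081) / 2 = 164312/2 = 82156.

82156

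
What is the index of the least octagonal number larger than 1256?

Solve n(3n−2) > 1256 for integer n.
The largest n with value ≤ 1256 is 20 (since 1160 ≤ 1256 < 1281), so the first above is n = 21, value 1281.

21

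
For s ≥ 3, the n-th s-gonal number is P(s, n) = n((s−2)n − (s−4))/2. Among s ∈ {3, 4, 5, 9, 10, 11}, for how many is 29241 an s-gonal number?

s = 3: P(3, 241) = 29161 and P(3, 242) = 29403; 29241 is not s-gonal.
s = 4: P(4, 171) = 29241. ✓
s = 5: P(5, 139) = 28912 and P(5, 140) = 29330; 29241 is not s-gonal.
s = 9: P(9, 91) = 28756 and P(9, 92) = 29394; 29241 is not s-gonal.
s = 10: P(10, 85) = 28645 and P(10, 86) = 29326; 29241 is not s-gonal.
s = 11: P(11, 81) = 29241. ✓
Hits: s ∈ {4, 11} → 2.

2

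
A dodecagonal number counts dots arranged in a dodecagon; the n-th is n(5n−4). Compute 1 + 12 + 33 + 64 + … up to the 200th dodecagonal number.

Σ i(5i−4) = 5Σi² − 4Σi over i = 1..200.
Σi = 20100 and Σi² = 2686700.
5·2686700 − 4·20100 = 13353100.

13353100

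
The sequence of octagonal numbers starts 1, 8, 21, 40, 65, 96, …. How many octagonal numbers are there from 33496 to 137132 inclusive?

The n-th octagonal number is n(3n−2).
Smallest index with value ≥ 33496: n = 106 (giving 33496).
Largest index with value ≤ 137132: n = 214 (giving 136960).
Indices 106 through 214: 109 terms.

109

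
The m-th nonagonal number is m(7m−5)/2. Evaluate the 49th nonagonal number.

8281

The 49th nonagonal number is n(7n−5)/2 with n = 49.
49·(7·49 − 5)/2 = 49·338/2 = 49·169 = 8281.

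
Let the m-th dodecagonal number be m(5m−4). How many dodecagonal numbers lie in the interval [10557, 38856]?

42

The n-th dodecagonal number is n(5n−4).
Smallest index with value ≥ 10557: n = 47 (giving 10857).
Largest index with value ≤ 38856: n = 88 (giving 38368).
Indices 47 through 88: 42 terms.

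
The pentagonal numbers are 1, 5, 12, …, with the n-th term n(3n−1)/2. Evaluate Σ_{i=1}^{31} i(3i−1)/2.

Σ i(3i−1)/2 = (3Σi² − Σi) / 2 over i = 1..31.
Σi = 496 and Σi² = 10416.
(3·10416 − 1·496) / 2 = 30752/2 = 15376.

15376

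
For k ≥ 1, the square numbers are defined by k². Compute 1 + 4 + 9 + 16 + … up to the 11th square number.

Σ_{i=1}^{11} i² = 11·12·23/6 = 506.

506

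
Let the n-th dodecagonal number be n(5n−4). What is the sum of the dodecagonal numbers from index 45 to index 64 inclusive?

295990

Σ i(5i−4) = 5Σi² − 4Σi over i = 45..64.
Σi = 2080 − 990 = 1090 and Σi² = 89440 − 29370 = 60070.
5·60070 − 4·1090 = 295990.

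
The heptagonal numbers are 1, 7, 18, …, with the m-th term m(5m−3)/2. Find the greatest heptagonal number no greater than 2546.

2512

Solve n(5n−3)/2 ≤ 2546 for integer n.
n = 32 gives 2512 ≤ 2546, while n = 33 gives 2673 > 2546; so the answer is 2512.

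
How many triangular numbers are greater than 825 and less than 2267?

26

The n-th triangular number is n(n+1)/2.
Smallest index with value > 825: n = 41 (giving 861).
Largest index with value < 2267: n = 66 (giving 2211).
Indices 41 through 66: 26 terms.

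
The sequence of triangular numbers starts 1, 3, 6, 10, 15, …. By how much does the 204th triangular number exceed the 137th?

11457

204·205/2 = 20910 and 137·138/2 = 9453.
Difference: 20910 − 9453 = 11457.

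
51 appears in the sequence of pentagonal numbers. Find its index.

Set n(3n−1)/2 = 51, giving 3n² − n − 102 = 0.
So n = (1 + 35) / 6 = 36/6 = 6.
Check: 6·(3·6 − 1)/2 = 51. ✓

6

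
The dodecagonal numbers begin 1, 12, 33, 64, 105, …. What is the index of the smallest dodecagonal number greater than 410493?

Solve n(5n−4) > 410493 for integer n.
The largest n with value ≤ 410493 is 286 (since 407836 ≤ 410493 < 410697), so the first above is n = 287, value 410697.

287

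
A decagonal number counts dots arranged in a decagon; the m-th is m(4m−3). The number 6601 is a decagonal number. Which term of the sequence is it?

Set n(4n−3) = 6601, giving 4n² − 3n − 6601 = 0.
The discriminant is 9 + 16·6601 = 105625, and √105625 = 325.
So n = (3 + 325) / 8 = 328/8 = 41.

41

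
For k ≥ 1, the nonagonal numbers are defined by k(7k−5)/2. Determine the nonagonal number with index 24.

The 24th nonagonal number is n(7n−5)/2 with n = 24.
24·(7·24 − 5)/2 = 24·163/2 = 1956.

1956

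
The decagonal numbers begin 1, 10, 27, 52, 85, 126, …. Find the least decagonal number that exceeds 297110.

Solve n(4n−3) > 297110 for integer n.
The largest n with value ≤ 297110 is 272 (since 295120 ≤ 297110 < 297297), so the first above is n = 273, value 297297.

297297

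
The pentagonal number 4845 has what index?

Set n(3n−1)/2 = 4845, giving 3n² − n − 9690 = 0.
The discriminant is 1 + 24·4845 = 116281, and √116281 = 341.
So n = (1 + 341) / 6 = 342/6 = 57.
Check: 57·(3·57 − 1)/2 = 4845. ✓

57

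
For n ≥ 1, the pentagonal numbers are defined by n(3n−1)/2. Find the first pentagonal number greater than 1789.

1820

Solve n(3n−1)/2 > 1789 for integer n.
The largest n with value ≤ 1789 is 34 (since 1717 ≤ 1789 < 1820), so the first above is n = 35, value 1820.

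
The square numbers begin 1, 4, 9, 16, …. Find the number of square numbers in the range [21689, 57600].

The n-th square number is n².
Smallest index with value ≥ 21689: n = 148 (giving 21904).
Largest index with value ≤ 57600: n = 240 (giving 57600).
Indices 148 through 240: 93 terms.

93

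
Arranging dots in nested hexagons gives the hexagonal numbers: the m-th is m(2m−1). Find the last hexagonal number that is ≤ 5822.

5778

Solve n(2n−1) ≤ 5822 for integer n.
n = 54 gives 5778 ≤ 5822, while n = 55 gives 5995 > 5822; so the answer is 5778.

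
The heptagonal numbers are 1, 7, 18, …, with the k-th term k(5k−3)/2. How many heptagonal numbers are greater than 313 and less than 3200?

25

The n-th heptagonal number is n(5n−3)/2.
Smallest index with value > 313: n = 12 (giving 342).
Largest index with value < 3200: n = 36 (giving 3186).
Indices 12 through 36: 25 terms.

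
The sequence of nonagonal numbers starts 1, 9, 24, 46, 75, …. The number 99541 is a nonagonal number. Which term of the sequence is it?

169

Set n(7n−5)/2 = 99541, giving 7n² − 5n − 199082 = 0.
The discriminant is 25 + 56·99541 = 5574321, and √5574321 = 2361.
So n = (5 + 2361) / 14 = 2366/14 = 169.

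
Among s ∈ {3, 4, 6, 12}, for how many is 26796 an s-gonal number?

s = 3: P(3, 231) = 26796. ✓
s = 4: P(4, 163) = 26569 and P(4, 164) = 26896; 26796 is not s-gonal.
s = 6: P(6, 116) = 26796. ✓
s = 12: P(12, 73) = 26353 and P(12, 74) = 27084; 26796 is not s-gonal.
Hits: s ∈ {3, 6} → 2.

2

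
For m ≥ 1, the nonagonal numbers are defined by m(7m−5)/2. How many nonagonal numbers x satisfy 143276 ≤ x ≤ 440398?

153

The n-th nonagonal number is n(7n−5)/2.
Smallest index with value ≥ 143276: n = 203 (giving 143724).
Largest index with value ≤ 440398: n = 355 (giving 440200).
Indices 203 through 355: 153 terms.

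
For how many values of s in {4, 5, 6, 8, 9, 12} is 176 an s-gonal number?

s = 4: P(4, 13) = 169 and P(4, 14) = 196; 176 is not s-gonal.
s = 5: P(5, 11) = 176. ✓
s = 6: P(6, 9) = 153 and P(6, 10) = 190; 176 is not s-gonal.
s = 8: P(8, 8) = 176. ✓
s = 9: P(9, 7) = 154 and P(9, 8) = 204; 176 is not s-gonal.
s = 12: P(12, 6) = 156 and P(12, 7) = 217; 176 is not s-gonal.
Hits: s ∈ {5, 8} → 2.

2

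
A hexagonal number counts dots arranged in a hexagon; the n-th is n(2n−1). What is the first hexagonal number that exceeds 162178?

Solve n(2n−1) > 162178 for integer n.
The largest n with value ≤ 162178 is 285 (since 162165 ≤ 162178 < 163306), so the first above is n = 286, value 163306.

163306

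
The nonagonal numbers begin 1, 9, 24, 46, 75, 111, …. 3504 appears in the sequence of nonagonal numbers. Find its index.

Set n(7n−5)/2 = 3504, giving 7n² − 5n − 7008 = 0.
The discriminant is 25 + 56·3504 = 196249, and √196249 = 443.
So n = (5 + 443) / 14 = 448/14 = 32.

32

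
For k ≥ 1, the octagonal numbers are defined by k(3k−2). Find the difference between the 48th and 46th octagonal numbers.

560

48·(3·48 − 2) = 6816 and 46·(3·46 − 2) = 6256.
Difference: 6816 − 6256 = 560.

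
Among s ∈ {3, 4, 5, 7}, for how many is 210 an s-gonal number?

s = 3: P(3, 20) = 210. ✓
s = 4: P(4, 14) = 196 and P(4, 15) = 225; 210 is not s-gonal.
s = 5: P(5, 12) = 210. ✓
s = 7: P(7, 9) = 189 and P(7, 10) = 235; 210 is not s-gonal.
Hits: s ∈ {3, 5} → 2.

2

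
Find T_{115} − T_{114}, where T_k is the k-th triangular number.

Consecutive triangular numbers differ by n: T_{115} − T_{114} = 115.

115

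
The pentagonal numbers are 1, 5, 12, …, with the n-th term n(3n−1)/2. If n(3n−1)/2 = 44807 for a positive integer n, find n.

173

Set n(3n−1)/2 = 44807, giving 3n² − n − 89614 = 0.
So n = (1 + 1037) / 6 = 1038/6 = 173.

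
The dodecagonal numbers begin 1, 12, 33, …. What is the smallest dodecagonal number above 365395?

Solve n(5n−4) > 365395 for integer n.
The largest n with value ≤ 365395 is 270 (since 363420 ≤ 365395 < 366121), so the first above is n = 271, value 366121.

366121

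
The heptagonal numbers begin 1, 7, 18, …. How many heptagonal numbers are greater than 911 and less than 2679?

14

The n-th heptagonal number is n(5n−3)/2.
Smallest index with value > 911: n = 20 (giving 970).
Largest index with value < 2679: n = 33 (giving 2673).
Indices 20 through 33: 14 terms.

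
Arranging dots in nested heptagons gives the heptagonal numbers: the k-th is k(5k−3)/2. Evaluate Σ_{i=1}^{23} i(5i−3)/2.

Σ i(5i−3)/2 = (5Σi² − 3Σi) / 2 over i = 1..23.
Σi = 276 and Σi² = 4324.
(5·4324 − 3·276) / 2 = 20792/2 = 10396.

10396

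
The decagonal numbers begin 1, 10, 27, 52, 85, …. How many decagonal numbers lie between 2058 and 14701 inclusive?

The n-th decagonal number is n(4n−3).
Smallest index with value ≥ 2058: n = 24 (giving 2232).
Largest index with value ≤ 14701: n = 61 (giving 14701).
Indices 24 through 61: 38 terms.

38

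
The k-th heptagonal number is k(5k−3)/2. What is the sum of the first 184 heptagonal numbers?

5208120

Σ i(5i−3)/2 = (5Σi² − 3Σi) / 2 over i = 1..184.
Σi = 17020 and Σi² = 2093460.
(5·2093460 − 3·17020) / 2 = 10416240/2 = 5208120.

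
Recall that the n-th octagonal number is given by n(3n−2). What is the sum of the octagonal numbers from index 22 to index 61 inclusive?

219340

Σ i(3i−2) = 3Σi² − 2Σi over i = 22..61.
Σi = 1891 − 231 = 1660 and Σi² = 77531 − 3311 = 74220.
3·74220 − 2·1660 = 219340.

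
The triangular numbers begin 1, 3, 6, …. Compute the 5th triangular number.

15

The 5th triangular number is n(n+1)/2 with n = 5.
5·6/2 = 30/2 = 15.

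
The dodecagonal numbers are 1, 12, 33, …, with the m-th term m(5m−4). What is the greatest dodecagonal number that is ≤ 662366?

Solve n(5n−4) ≤ 662366 for integer n.
n = 364 gives 661024 ≤ 662366, while n = 365 gives 664665 > 662366; so the answer is 661024.

661024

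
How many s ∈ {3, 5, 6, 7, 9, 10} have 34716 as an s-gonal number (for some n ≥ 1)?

2

s = 3: P(3, 263) = 34716. ✓
s = 5: P(5, 152) = 34580 and P(5, 153) = 35037; 34716 is not s-gonal.
s = 6: P(6, 132) = 34716. ✓
s = 7: P(7, 118) = 34633 and P(7, 119) = 35224; 34716 is not s-gonal.
s = 9: P(9, 99) = 34056 and P(9, 100) = 34750; 34716 is not s-gonal.
s = 10: P(10, 93) = 34317 and P(10, 94) = 35062; 34716 is not s-gonal.
Hits: s ∈ {3, 6} → 2.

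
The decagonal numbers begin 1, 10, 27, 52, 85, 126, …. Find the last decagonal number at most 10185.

9850

Solve n(4n−3) ≤ 10185 for integer n.
n = 50 gives 9850 ≤ 10185, while n = 51 gives 10251 > 10185; so the answer is 9850.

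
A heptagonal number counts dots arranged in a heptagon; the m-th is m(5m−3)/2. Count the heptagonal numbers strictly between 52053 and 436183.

The n-th heptagonal number is n(5n−3)/2.
Smallest index with value > 52053: n = 145 (giving 52345).
Largest index with value < 436183: n = 417 (giving 434097).
Indices 145 through 417: 273 terms.

273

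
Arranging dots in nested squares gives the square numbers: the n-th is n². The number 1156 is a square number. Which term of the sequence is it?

34

We need n² = 1156, so n = √1156 = 34.
Check: 34² = 1156. ✓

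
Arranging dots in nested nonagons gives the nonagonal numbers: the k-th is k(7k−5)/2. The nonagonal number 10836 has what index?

Set n(7n−5)/2 = 10836, giving 7n² − 5n − 21672 = 0.
The discriminant is 25 + 56·10836 = 606841, and √606841 = 779.
So n = (5 + 779) / 14 = 784/14 = 56.

56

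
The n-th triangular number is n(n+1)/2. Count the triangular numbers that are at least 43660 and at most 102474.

The n-th triangular number is n(n+1)/2.
Smallest index with value ≥ 43660: n = 295 (giving 43660).
Largest index with value ≤ 102474: n = 452 (giving 102378).
Indices 295 through 452: 158 terms.

158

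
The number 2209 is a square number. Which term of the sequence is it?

47

We need n² = 2209, so n = √2209 = 47.
Check: 47² = 2209. ✓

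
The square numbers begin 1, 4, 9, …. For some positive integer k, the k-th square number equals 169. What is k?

13

We need n² = 169, so n = √169 = 13.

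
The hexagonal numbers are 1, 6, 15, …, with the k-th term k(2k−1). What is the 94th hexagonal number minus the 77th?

94·(2·94 − 1) = 17578 and 77·(2·77 − 1) = 11781.
Difference: 17578 − 11781 = 5797.

5797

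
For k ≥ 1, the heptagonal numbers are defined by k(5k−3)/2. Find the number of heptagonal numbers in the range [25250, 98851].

99

The n-th heptagonal number is n(5n−3)/2.
Smallest index with value ≥ 25250: n = 101 (giving 25351).
Largest index with value ≤ 98851: n = 199 (giving 98704).
Indices 101 through 199: 99 terms.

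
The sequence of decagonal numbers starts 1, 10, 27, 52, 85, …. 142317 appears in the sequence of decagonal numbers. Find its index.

Set n(4n−3) = 142317, giving 4n² − 3n − 142317 = 0.
The discriminant is 9 + 16·142317 = 2277081, and √2277081 = 1509.
So n = (3 + 1509) / 8 = 1512/8 = 189.
Check: 189·(4·189 − 3) = 142317. ✓

189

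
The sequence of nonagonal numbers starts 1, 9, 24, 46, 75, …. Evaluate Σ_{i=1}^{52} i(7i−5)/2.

Σ i(7i−5)/2 = (7Σi² − 5Σi) / 2 over i = 1..52.
Σi = 1378 and Σi² = 48230.
(7·48230 − 5·1378) / 2 = 330720/2 = 165360.

165360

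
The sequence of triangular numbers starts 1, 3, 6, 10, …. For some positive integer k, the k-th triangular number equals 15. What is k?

5

Set n(n+1)/2 = 15, giving n² + n − 30 = 0.
The discriminant is 1 + 8·15 = 121, and √121 = 11.
So n = (-1 + 11) / 2 = 10/2 = 5.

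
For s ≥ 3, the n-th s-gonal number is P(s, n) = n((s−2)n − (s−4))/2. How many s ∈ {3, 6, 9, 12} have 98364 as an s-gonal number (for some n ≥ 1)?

s = 3: P(3, 443) = 98346 and P(3, 444) = 98790; 98364 is not s-gonal.
s = 6: P(6, 222) = 98346 and P(6, 223) = 99235; 98364 is not s-gonal.
s = 9: P(9, 168) = 98364. ✓
s = 12: P(12, 140) = 97440 and P(12, 141) = 98841; 98364 is not s-gonal.
Hits: s ∈ {9} → 1.

1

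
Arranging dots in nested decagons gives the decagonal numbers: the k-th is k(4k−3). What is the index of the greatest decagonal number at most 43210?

104

Solve n(4n−3) ≤ 43210 for integer n.
n = 104 gives 42952 ≤ 43210, while n = 105 gives 43785 > 43210; so the answer is index 104.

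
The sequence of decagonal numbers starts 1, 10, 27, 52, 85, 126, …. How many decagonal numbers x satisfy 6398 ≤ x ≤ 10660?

12

The n-th decagonal number is n(4n−3).
Smallest index with value ≥ 6398: n = 41 (giving 6601).
Largest index with value ≤ 10660: n = 52 (giving 10660).
Indices 41 through 52: 12 terms.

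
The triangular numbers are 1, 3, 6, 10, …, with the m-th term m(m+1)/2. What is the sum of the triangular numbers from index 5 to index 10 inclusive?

Σ i(i+1)/2 = (Σi² + Σi) / 2 over i = 5..10.
Σi = 55 − 10 = 45 and Σi² = 385 − 30 = 355.
(1·355 + 1·45) / 2 = 400/2 = 200.

200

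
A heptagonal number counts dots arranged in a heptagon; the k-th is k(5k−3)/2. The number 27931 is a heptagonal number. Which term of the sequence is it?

Set n(5n−3)/2 = 27931, giving 5n² − 3n − 55862 = 0.
The discriminant is 9 + 40·27931 = 1117249, and √1117249 = 1057.
So n = (3 + 1057) / 10 = 1060/10 = 106.
Check: 106·(5·106 − 3)/2 = 27931. ✓

106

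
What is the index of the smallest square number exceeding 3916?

Solve n² > 3916 for integer n.
The largest n with value ≤ 3916 is 62 (since 3844 ≤ 3916 < 3969), so the first above is n = 63, value 3969.

63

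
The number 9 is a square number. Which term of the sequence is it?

We need n² = 9, so n = √9 = 3.

3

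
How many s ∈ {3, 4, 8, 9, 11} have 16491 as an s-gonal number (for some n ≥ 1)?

s = 3: P(3, 181) = 16471 and P(3, 182) = 16653; 16491 is not s-gonal.
s = 4: P(4, 128) = 16384 and P(4, 129) = 16641; 16491 is not s-gonal.
s = 8: P(8, 74) = 16280 and P(8, 75) = 16725; 16491 is not s-gonal.
s = 9: P(9, 69) = 16491. ✓
s = 11: P(11, 60) = 15990 and P(11, 61) = 16531; 16491 is not s-gonal.
Hits: s ∈ {9} → 1.

1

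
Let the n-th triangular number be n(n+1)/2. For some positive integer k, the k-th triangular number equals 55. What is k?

10

Set n(n+1)/2 = 55, giving n² + n − 110 = 0.
So n = (-1 + 21) / 2 = 20/2 = 10.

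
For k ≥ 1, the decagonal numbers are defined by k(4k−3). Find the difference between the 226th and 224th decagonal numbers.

226·(4·226 − 3) = 203626 and 224·(4·224 − 3) = 200032.
Difference: 203626 − 200032 = 3594.

3594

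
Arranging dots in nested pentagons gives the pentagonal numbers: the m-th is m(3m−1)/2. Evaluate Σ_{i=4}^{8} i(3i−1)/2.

270

Σ i(3i−1)/2 = (3Σi² − Σi) / 2 over i = 4..8.
Σi = 36 − 6 = 30 and Σi² = 204 − 14 = 190.
(3·190 − 1·30) / 2 = 540/2 = 270.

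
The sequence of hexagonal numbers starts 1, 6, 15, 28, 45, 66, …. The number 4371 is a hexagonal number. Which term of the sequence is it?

Set n(2n−1) = 4371, giving 2n² − n − 4371 = 0.
So n = (1 + 187) / 4 = 188/4 = 47.
Check: 47·(2·47 − 1) = 4371. ✓

47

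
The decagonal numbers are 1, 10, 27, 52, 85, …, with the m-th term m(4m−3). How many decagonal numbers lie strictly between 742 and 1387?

The n-th decagonal number is n(4n−3).
Smallest index with value > 742: n = 15 (giving 855).
Largest index with value < 1387: n = 18 (giving 1242).
Indices 15 through 18: 4 terms.

4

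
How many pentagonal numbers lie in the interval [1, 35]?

5

The n-th pentagonal number is n(3n−1)/2.
Smallest index with value ≥ 1: n = 1 (giving 1).
Largest index with value ≤ 35: n = 5 (giving 35).
Indices 1 through 5: 5 terms.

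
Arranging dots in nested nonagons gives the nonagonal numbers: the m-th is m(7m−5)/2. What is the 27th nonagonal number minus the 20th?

27·(7·27 − 5)/2 = 2484 and 20·(7·20 − 5)/2 = 1350.
Difference: 2484 − 1350 = 1134.

1134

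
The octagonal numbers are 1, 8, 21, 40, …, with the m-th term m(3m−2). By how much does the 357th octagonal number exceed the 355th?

357·(3·357 − 2) = 381633 and 355·(3·355 − 2) = 377365.
Difference: 381633 − 377365 = 4268.

4268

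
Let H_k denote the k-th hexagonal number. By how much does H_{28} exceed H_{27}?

109

Consecutive hexagonal numbers differ by 4n − 3: here 4·28 − 3 = 109.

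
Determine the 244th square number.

The 244th square number is n² with n = 244.
244² = 59536.

59536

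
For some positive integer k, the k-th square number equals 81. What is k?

We need n² = 81, so n = √81 = 9.
Check: 9² = 81. ✓

9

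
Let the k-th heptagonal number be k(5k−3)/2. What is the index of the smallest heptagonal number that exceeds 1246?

Solve n(5n−3)/2 > 1246 for integer n.
The largest n with value ≤ 1246 is 22 (since 1177 ≤ 1246 < 1288), so the first above is n = 23, value 1288.

23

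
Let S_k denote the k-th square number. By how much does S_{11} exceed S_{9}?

40

11² = 121 and 9² = 81.
Difference: 121 − 81 = 40.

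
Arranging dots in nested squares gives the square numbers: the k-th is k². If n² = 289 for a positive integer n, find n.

17

We need n² = 289, so n = √289 = 17.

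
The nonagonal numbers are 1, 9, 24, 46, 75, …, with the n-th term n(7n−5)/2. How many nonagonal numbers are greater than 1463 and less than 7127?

The n-th nonagonal number is n(7n−5)/2.
Smallest index with value > 1463: n = 21 (giving 1491).
Largest index with value < 7127: n = 45 (giving 6975).
Indices 21 through 45: 25 terms.

25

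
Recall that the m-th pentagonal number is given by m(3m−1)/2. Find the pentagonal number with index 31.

The 31st pentagonal number is n(3n−1)/2 with n = 31.
31·(3·31 − 1)/2 = 31·92/2 = 31·46 = 1426.

1426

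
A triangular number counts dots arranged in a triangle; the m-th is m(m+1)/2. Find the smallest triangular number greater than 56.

Solve n(n+1)/2 > 56 for integer n.
The largest n with value ≤ 56 is 10 (since 55 ≤ 56 < 66), so the first above is n = 11, value 66.

66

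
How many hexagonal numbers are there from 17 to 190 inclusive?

7

The n-th hexagonal number is n(2n−1).
Smallest index with value ≥ 17: n = 4 (giving 28).
Largest index with value ≤ 190: n = 10 (giving 190).
Indices 4 through 10: 7 terms.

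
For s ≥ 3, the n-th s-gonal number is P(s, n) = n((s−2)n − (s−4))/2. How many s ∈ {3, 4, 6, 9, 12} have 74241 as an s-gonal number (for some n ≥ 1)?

1

s = 3: P(3, 384) = 73920 and P(3, 385) = 74305; 74241 is not s-gonal.
s = 4: P(4, 272) = 73984 and P(4, 273) = 74529; 74241 is not s-gonal.
s = 6: P(6, 192) = 73536 and P(6, 193) = 74305; 74241 is not s-gonal.
s = 9: P(9, 146) = 74241. ✓
s = 12: P(12, 122) = 73932 and P(12, 123) = 75153; 74241 is not s-gonal.
Hits: s ∈ {9} → 1.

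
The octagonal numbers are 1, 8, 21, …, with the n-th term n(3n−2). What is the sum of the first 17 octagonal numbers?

5049

Σ i(3i−2) = 3Σi² − 2Σi over i = 1..17.
Σi = 153 and Σi² = 1785.
3·1785 − 2·153 = 5049.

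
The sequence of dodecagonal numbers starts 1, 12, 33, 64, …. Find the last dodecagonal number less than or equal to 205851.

Solve n(5n−4) ≤ 205851 for integer n.
n = 203 gives 205233 ≤ 205851, while n = 204 gives 207264 > 205851; so the answer is 205233.

205233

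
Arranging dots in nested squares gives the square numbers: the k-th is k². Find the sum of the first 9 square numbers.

Σ_{i=1}^{9} i² = 9·10·19/6 = 285.

285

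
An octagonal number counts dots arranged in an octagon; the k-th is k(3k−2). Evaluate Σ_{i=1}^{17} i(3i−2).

Σ i(3i−2) = 3Σi² − 2Σi over i = 1..17.
Σi = 153 and Σi² = 1785.
3·1785 − 2·153 = 5049.

5049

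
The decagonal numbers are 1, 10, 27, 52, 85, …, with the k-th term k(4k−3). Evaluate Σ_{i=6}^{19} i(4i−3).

Σ i(4i−3) = 4Σi² − 3Σi over i = 6..19.
Σi = 190 − 15 = 175 and Σi² = 2470 − 55 = 2415.
4·2415 − 3·175 = 9135.

9135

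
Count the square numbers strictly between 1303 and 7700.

The n-th square number is n².
Smallest index with value > 1303: n = 37 (giving 1369).
Largest index with value < 7700: n = 87 (giving 7569).
Indices 37 through 87: 51 terms.

51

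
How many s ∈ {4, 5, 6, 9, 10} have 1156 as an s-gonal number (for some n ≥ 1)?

1

s = 4: P(4, 34) = 1156. ✓
s = 5: P(5, 27) = 1080 and P(5, 28) = 1162; 1156 is not s-gonal.
s = 6: P(6, 24) = 1128 and P(6, 25) = 1225; 1156 is not s-gonal.
s = 9: P(9, 18) = 1089 and P(9, 19) = 1216; 1156 is not s-gonal.
s = 10: P(10, 17) = 1105 and P(10, 18) = 1242; 1156 is not s-gonal.
Hits: s ∈ {4} → 1.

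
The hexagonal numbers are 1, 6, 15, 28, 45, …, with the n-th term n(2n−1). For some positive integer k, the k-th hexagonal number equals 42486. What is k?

Set n(2n−1) = 42486, giving 2n² − n − 42486 = 0.
So n = (1 + 583) / 4 = 584/4 = 146.
Check: 146·(2·146 − 1) = 42486. ✓

146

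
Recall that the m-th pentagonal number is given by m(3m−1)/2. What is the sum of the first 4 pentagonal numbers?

40

Σ i(3i−1)/2 = (3Σi² − Σi) / 2 over i = 1..4.
Σi = 10 and Σi² = 30.
(3·30 − 1·10) / 2 = 80/2 = 40.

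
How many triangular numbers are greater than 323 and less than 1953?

37

The n-th triangular number is n(n+1)/2.
Smallest index with value > 323: n = 25 (giving 325).
Largest index with value < 1953: n = 61 (giving 1891).
Indices 25 through 61: 37 terms.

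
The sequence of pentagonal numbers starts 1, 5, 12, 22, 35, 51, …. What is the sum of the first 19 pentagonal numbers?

3610

Σ i(3i−1)/2 = (3Σi² − Σi) / 2 over i = 1..19.
Σi = 190 and Σi² = 2470.
(3·2470 − 1·190) / 2 = 7220/2 = 3610.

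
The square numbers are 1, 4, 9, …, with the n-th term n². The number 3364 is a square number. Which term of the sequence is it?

58

We need n² = 3364, so n = √3364 = 58.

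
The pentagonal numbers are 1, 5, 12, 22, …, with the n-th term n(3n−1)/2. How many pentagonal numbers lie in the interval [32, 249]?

The n-th pentagonal number is n(3n−1)/2.
Smallest index with value ≥ 32: n = 5 (giving 35).
Largest index with value ≤ 249: n = 13 (giving 247).
Indices 5 through 13: 9 terms.

9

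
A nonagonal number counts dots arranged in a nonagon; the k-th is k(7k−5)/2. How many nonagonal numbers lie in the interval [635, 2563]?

The n-th nonagonal number is n(7n−5)/2.
Smallest index with value ≥ 635: n = 14 (giving 651).
Largest index with value ≤ 2563: n = 27 (giving 2484).
Indices 14 through 27: 14 terms.

14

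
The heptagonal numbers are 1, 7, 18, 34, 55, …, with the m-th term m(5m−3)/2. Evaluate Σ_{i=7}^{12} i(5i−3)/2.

Σ i(5i−3)/2 = (5Σi² − 3Σi) / 2 over i = 7..12.
Σi = 78 − 21 = 57 and Σi² = 650 − 91 = 559.
(5·559 − 3·57) / 2 = 2624/2 = 1312.

1312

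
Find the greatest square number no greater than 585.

576

Solve n² ≤ 585 for integer n.
n = 24 gives 576 ≤ 585, while n = 25 gives 625 > 585; so the answer is 576.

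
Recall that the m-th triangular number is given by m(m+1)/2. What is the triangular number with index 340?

57970

The 340th triangular number is n(n+1)/2 with n = 340.
340·341/2 = 115940/2 = 57970.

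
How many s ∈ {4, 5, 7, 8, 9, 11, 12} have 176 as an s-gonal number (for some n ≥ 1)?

s = 4: P(4, 13) = 169 and P(4, 14) = 196; 176 is not s-gonal.
s = 5: P(5, 11) = 176. ✓
s = 7: P(7, 8) = 148 and P(7, 9) = 189; 176 is not s-gonal.
s = 8: P(8, 8) = 176. ✓
s = 9: P(9, 7) = 154 and P(9, 8) = 204; 176 is not s-gonal.
s = 11: P(11, 6) = 141 and P(11, 7) = 196; 176 is not s-gonal.
s = 12: P(12, 6) = 156 and P(12, 7) = 217; 176 is not s-gonal.
Hits: s ∈ {5, 8} → 2.

2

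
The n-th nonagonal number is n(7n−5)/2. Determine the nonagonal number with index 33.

3729

The 33rd nonagonal number is n(7n−5)/2 with n = 33.
33·(7·33 − 5)/2 = 33·226/2 = 33·113 = 3729.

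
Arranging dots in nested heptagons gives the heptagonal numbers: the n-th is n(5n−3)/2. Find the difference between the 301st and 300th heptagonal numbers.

1501

Consecutive heptagonal numbers differ by 5n − 4: here 5·301 − 4 = 1501.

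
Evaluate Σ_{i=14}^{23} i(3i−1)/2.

5165

Σ i(3i−1)/2 = (3Σi² − Σi) / 2 over i = 14..23.
Σi = 276 − 91 = 185 and Σi² = 4324 − 819 = 3505.
(3·3505 − 1·185) / 2 = 10330/2 = 5165.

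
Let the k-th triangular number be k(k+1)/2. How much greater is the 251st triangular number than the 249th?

501

251·252/2 = 31626 and 249·250/2 = 31125.
Difference: 31626 − 31125 = 501.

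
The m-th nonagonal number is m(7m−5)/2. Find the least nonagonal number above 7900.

7944

Solve n(7n−5)/2 > 7900 for integer n.
The largest n with value ≤ 7900 is 47 (since 7614 ≤ 7900 < 7944), so the first above is n = 48, value 7944.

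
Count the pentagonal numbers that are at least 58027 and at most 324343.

269

The n-th pentagonal number is n(3n−1)/2.
Smallest index with value ≥ 58027: n = 197 (giving 58115).
Largest index with value ≤ 324343: n = 465 (giving 324105).
Indices 197 through 465: 269 terms.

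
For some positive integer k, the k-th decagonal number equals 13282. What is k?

58

Set n(4n−3) = 13282, giving 4n² − 3n − 13282 = 0.
So n = (3 + 461) / 8 = 464/8 = 58.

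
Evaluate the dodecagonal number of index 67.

22177

67·(5·67 − 4) = 67·331 = 22177.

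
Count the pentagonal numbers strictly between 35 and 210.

The n-th pentagonal number is n(3n−1)/2.
Smallest index with value > 35: n = 6 (giving 51).
Largest index with value < 210: n = 11 (giving 176).
Indices 6 through 11: 6 terms.

6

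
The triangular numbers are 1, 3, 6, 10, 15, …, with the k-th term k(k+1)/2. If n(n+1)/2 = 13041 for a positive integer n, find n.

Set n(n+1)/2 = 13041, giving n² + n − 26082 = 0.
So n = (-1 + 323) / 2 = 322/2 = 161.

161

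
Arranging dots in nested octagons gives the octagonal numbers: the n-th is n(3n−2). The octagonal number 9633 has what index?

57

Set n(3n−2) = 9633, giving 3n² − 2n − 9633 = 0.
The discriminant is 4 + 12·9633 = 115600, and √115600 = 340.
So n = (2 + 340) / 6 = 342/6 = 57.
Check: 57·(3·57 − 2) = 9633. ✓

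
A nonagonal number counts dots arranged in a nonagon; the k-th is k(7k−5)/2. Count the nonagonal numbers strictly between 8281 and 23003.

The n-th nonagonal number is n(7n−5)/2.
Smallest index with value > 8281: n = 50 (giving 8625).
Largest index with value < 23003: n = 81 (giving 22761).
Indices 50 through 81: 32 terms.

32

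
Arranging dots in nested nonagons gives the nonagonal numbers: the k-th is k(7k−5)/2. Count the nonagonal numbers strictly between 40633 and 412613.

The n-th nonagonal number is n(7n−5)/2.
Smallest index with value > 40633: n = 109 (giving 41311).
Largest index with value < 412613: n = 343 (giving 410914).
Indices 109 through 343: 235 terms.

235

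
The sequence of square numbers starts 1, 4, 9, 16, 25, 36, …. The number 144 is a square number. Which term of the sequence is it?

12

We need n² = 144, so n = √144 = 12.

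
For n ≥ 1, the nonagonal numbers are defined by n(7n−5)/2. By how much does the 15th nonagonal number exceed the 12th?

276

15·(7·15 − 5)/2 = 750 and 12·(7·12 − 5)/2 = 474.
Difference: 750 − 474 = 276.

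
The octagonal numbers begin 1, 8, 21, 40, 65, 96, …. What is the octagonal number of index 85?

85·(3·85 − 2) = 85·253 = 21505.

21505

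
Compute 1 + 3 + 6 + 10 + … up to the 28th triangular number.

Σ i(i+1)/2 = (Σi² + Σi) / 2 over i = 1..28.
Σi = 406 and Σi² = 7714.
(1·7714 + 1·406) / 2 = 8120/2 = 4060.

4060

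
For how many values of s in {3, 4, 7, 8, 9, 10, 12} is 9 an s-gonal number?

2

s = 3: P(3, 3) = 6 and P(3, 4) = 10; 9 is not s-gonal.
s = 4: P(4, 3) = 9. ✓
s = 7: P(7, 2) = 7 and P(7, 3) = 18; 9 is not s-gonal.
s = 8: P(8, 2) = 8 and P(8, 3) = 21; 9 is not s-gonal.
s = 9: P(9, 2) = 9. ✓
s = 10: P(10, 1) = 1 and P(10, 2) = 10; 9 is not s-gonal.
s = 12: P(12, 1) = 1 and P(12, 2) = 12; 9 is not s-gonal.
Hits: s ∈ {4, 9} → 2.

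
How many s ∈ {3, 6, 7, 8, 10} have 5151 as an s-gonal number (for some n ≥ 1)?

s = 3: P(3, 101) = 5151. ✓
s = 6: P(6, 51) = 5151. ✓
s = 7: P(7, 45) = 4995 and P(7, 46) = 5221; 5151 is not s-gonal.
s = 8: P(8, 41) = 4961 and P(8, 42) = 5208; 5151 is not s-gonal.
s = 10: P(10, 36) = 5076 and P(10, 37) = 5365; 5151 is not s-gonal.
Hits: s ∈ {3, 6} → 2.

2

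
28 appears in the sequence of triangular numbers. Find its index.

7

Set n(n+1)/2 = 28, giving n² + n − 56 = 0.
The discriminant is 1 + 8·28 = 225, and √225 = 15.
So n = (-1 + 15) / 2 = 14/2 = 7.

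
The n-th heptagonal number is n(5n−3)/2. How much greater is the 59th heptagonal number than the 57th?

577

59·(5·59 − 3)/2 = 8614 and 57·(5·57 − 3)/2 = 8037.
Difference: 8614 − 8037 = 577.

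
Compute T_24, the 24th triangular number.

300

The 24th triangular number is n(n+1)/2 with n = 24.
24·25/2 = 600/2 = 300.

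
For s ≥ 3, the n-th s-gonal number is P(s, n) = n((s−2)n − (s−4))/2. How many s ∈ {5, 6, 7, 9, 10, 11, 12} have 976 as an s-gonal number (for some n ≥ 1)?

s = 5: P(5, 25) = 925 and P(5, 26) = 1001; 976 is not s-gonal.
s = 6: P(6, 22) = 946 and P(6, 23) = 1035; 976 is not s-gonal.
s = 7: P(7, 20) = 970 and P(7, 21) = 1071; 976 is not s-gonal.
s = 9: P(9, 17) = 969 and P(9, 18) = 1089; 976 is not s-gonal.
s = 10: P(10, 16) = 976. ✓
s = 11: P(11, 15) = 960 and P(11, 16) = 1096; 976 is not s-gonal.
s = 12: P(12, 14) = 924 and P(12, 15) = 1065; 976 is not s-gonal.
Hits: s ∈ {10} → 1.

1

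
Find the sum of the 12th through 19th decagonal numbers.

Σ i(4i−3) = 4Σi² − 3Σi over i = 12..19.
Σi = 190 − 66 = 124 and Σi² = 2470 − 506 = 1964.
4·1964 − 3·124 = 7484.

7484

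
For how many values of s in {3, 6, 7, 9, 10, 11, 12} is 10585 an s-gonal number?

2

s = 3: P(3, 145) = 10585. ✓
s = 6: P(6, 73) = 10585. ✓
s = 7: P(7, 65) = 10465 and P(7, 66) = 10791; 10585 is not s-gonal.
s = 9: P(9, 55) = 10450 and P(9, 56) = 10836; 10585 is not s-gonal.
s = 10: P(10, 51) = 10251 and P(10, 52) = 10660; 10585 is not s-gonal.
s = 11: P(11, 48) = 10200 and P(11, 49) = 10633; 10585 is not s-gonal.
s = 12: P(12, 46) = 10396 and P(12, 47) = 10857; 10585 is not s-gonal.
Hits: s ∈ {3, 6} → 2.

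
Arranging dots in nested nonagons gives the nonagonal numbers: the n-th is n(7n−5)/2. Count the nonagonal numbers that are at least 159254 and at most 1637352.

471

The n-th nonagonal number is n(7n−5)/2.
Smallest index with value ≥ 159254: n = 214 (giving 159751).
Largest index with value ≤ 1637352: n = 684 (giving 1635786).
Indices 214 through 684: 471 terms.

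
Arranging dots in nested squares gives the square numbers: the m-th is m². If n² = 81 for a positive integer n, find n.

9

We need n² = 81, so n = √81 = 9.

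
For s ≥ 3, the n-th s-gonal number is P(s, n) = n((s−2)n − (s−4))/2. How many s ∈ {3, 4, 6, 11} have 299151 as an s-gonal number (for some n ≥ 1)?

2

s = 3: P(3, 773) = 299151. ✓
s = 4: P(4, 546) = 298116 and P(4, 547) = 299209; 299151 is not s-gonal.
s = 6: P(6, 387) = 299151. ✓
s = 11: P(11, 258) = 298635 and P(11, 259) = 300958; 299151 is not s-gonal.
Hits: s ∈ {3, 6} → 2.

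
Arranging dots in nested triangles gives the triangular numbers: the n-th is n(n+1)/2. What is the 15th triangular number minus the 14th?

15

Consecutive triangular numbers differ by n: T_{15} − T_{14} = 15.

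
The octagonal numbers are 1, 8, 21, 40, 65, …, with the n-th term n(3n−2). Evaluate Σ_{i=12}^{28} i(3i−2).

Σ i(3i−2) = 3Σi² − 2Σi over i = 12..28.
Σi = 406 − 66 = 340 and Σi² = 7714 − 506 = 7208.
3·7208 − 2·340 = 20944.

20944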